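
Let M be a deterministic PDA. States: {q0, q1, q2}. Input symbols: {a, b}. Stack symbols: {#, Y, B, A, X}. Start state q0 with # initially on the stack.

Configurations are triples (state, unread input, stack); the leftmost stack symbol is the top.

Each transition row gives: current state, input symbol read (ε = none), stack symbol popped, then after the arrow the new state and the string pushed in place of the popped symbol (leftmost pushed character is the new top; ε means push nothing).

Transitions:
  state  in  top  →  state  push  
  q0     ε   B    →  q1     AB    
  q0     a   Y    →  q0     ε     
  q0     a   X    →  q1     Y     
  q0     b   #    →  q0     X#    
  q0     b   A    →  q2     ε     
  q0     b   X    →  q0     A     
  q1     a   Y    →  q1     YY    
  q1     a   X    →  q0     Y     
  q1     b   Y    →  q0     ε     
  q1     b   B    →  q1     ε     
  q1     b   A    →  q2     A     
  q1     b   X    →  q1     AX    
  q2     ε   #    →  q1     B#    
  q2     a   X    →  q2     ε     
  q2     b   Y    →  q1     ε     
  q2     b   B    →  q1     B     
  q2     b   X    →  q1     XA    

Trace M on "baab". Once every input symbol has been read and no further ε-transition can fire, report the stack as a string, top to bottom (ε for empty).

Y#

(q0, baab, #)
  read b, top #: go to q0, push X# → (q0, aab, X#)
  read a, top X: go to q1, push Y → (q1, ab, Y#)
  read a, top Y: go to q1, push YY → (q1, b, YY#)
  read b, top Y: go to q0, push ε → (q0, ε, Y#)
All input consumed in state q0 with stack Y#.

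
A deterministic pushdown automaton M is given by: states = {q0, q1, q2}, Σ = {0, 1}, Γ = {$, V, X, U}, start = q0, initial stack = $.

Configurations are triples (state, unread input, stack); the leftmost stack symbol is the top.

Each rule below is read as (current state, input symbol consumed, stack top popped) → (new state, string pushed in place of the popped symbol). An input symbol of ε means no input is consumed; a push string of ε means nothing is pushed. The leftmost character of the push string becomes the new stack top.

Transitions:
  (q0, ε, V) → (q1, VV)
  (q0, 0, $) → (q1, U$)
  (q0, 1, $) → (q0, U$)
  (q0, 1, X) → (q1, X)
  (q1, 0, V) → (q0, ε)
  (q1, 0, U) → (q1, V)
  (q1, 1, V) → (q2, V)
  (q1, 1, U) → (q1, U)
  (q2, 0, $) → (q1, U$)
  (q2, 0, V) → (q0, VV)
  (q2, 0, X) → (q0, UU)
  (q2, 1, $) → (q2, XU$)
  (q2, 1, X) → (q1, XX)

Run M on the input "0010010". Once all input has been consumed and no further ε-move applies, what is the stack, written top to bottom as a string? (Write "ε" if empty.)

VVVVV$

(q0, 0010010, $)
  read 0, top $: go to q1, push U$ → (q1, 010010, U$)
  read 0, top U: go to q1, push V → (q1, 10010, V$)
  read 1, top V: go to q2, push V → (q2, 0010, V$)
  read 0, top V: go to q0, push VV → (q0, 010, VV$)
  ε-move, top V: go to q1, push VV → (q1, 010, VVV$)
  read 0, top V: go to q0, push ε → (q0, 10, VV$)
  ε-move, top V: go to q1, push VV → (q1, 10, VVV$)
  read 1, top V: go to q2, push V → (q2, 0, VVV$)
  read 0, top V: go to q0, push VV → (q0, ε, VVVV$)
  ε-move, top V: go to q1, push VV → (q1, ε, VVVVV$)
All input consumed in state q1 with stack VVVVV$.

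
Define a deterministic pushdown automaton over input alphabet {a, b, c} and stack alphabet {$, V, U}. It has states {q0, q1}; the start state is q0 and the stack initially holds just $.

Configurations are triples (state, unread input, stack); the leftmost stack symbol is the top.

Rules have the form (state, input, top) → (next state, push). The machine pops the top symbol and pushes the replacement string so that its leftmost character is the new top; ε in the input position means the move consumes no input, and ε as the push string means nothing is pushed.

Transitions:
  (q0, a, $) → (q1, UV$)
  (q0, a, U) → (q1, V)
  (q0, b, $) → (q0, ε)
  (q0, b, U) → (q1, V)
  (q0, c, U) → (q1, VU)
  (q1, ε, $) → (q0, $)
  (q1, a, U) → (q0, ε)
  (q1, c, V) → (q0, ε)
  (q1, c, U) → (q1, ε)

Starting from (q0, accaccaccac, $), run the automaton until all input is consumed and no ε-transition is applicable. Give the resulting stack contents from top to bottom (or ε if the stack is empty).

(q0, accaccaccac, $) ⊢ (q1, ccaccaccac, UV$) ⊢ (q1, caccaccac, V$) ⊢ (q0, accaccac, $) ⊢ (q1, ccaccac, UV$) ⊢ (q1, caccac, V$) ⊢ (q0, accac, $) ⊢ (q1, ccac, UV$) ⊢ (q1, cac, V$) ⊢ (q0, ac, $) ⊢ (q1, c, UV$) ⊢ (q1, ε, V$)
All input consumed in state q1 with stack V$.

V$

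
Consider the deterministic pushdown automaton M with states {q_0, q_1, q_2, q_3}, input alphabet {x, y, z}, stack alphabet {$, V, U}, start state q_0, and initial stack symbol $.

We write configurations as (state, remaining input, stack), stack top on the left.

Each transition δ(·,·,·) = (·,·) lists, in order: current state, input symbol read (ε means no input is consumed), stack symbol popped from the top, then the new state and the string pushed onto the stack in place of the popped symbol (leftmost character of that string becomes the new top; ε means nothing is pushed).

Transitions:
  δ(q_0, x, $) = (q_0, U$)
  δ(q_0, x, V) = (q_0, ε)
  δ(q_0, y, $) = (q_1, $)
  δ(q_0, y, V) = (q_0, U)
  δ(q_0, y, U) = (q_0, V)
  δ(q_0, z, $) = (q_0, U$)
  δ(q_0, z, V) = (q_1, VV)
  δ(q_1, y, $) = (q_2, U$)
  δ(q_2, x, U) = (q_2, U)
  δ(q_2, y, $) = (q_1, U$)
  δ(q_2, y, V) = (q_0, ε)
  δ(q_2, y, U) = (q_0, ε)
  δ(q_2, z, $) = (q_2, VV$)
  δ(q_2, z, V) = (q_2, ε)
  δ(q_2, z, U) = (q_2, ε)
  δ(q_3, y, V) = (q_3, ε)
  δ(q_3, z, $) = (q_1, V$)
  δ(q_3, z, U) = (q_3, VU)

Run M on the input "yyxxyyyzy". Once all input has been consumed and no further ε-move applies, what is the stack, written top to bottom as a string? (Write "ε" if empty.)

U$

(q_0, yyxxyyyzy, $)
  read y, top $: go to q_1, push $ → (q_1, yxxyyyzy, $)
  read y, top $: go to q_2, push U$ → (q_2, xxyyyzy, U$)
  read x, top U: go to q_2, push U → (q_2, xyyyzy, U$)
  read x, top U: go to q_2, push U → (q_2, yyyzy, U$)
  read y, top U: go to q_0, push ε → (q_0, yyzy, $)
  read y, top $: go to q_1, push $ → (q_1, yzy, $)
  read y, top $: go to q_2, push U$ → (q_2, zy, U$)
  read z, top U: go to q_2, push ε → (q_2, y, $)
  read y, top $: go to q_1, push U$ → (q_1, ε, U$)
All input consumed in state q_1 with stack U$.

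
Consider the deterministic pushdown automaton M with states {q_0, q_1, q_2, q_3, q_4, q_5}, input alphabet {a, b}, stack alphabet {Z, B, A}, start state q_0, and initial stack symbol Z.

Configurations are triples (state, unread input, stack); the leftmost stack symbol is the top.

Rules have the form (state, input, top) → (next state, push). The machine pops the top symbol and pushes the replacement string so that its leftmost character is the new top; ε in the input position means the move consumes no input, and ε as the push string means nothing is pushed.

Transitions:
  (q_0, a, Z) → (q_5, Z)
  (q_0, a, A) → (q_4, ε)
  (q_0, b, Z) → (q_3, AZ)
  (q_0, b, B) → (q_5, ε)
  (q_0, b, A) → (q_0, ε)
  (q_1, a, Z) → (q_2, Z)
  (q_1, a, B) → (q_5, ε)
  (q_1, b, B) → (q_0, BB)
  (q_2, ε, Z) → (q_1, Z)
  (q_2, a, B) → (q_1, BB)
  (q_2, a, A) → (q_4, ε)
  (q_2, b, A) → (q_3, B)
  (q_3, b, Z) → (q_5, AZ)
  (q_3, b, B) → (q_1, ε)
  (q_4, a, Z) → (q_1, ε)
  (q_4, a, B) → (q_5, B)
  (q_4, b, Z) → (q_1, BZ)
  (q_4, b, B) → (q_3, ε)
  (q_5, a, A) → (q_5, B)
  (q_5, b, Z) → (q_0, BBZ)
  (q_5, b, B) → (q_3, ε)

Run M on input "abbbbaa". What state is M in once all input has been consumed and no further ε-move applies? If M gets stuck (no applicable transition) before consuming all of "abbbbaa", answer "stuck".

(q_0, abbbbaa, Z)
  read a, top Z: go to q_5, push Z → (q_5, bbbbaa, Z)
  read b, top Z: go to q_0, push BBZ → (q_0, bbbaa, BBZ)
  read b, top B: go to q_5, push ε → (q_5, bbaa, BZ)
  read b, top B: go to q_3, push ε → (q_3, baa, Z)
  read b, top Z: go to q_5, push AZ → (q_5, aa, AZ)
  read a, top A: go to q_5, push B → (q_5, a, BZ)
No transition for (q_5, a, top B); M blocks with input a remaining.

stuck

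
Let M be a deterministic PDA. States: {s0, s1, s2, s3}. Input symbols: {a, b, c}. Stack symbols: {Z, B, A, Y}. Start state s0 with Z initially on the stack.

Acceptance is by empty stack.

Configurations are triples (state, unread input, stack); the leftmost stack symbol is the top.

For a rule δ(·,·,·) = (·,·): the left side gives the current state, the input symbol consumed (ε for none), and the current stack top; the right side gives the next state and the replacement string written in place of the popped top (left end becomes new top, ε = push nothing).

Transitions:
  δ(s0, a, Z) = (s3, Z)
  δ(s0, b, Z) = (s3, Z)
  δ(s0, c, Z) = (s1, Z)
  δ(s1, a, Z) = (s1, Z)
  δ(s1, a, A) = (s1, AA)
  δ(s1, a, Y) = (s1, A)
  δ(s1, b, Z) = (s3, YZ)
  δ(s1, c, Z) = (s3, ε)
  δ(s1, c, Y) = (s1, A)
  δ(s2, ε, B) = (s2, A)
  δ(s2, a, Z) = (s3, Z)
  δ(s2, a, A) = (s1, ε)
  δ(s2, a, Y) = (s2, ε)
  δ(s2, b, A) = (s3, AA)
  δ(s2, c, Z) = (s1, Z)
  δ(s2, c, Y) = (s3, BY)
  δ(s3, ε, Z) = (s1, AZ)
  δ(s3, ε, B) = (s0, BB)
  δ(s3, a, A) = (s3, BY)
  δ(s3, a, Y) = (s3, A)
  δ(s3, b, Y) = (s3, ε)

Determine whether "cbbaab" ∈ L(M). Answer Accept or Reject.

Reject

(s0, cbbaab, Z) ⊢ (s1, bbaab, Z) ⊢ (s3, baab, YZ) ⊢ (s3, aab, Z) ⊢ (s1, aab, AZ) ⊢ (s1, ab, AAZ) ⊢ (s1, b, AAAZ)
No transition applies at (s1, b, AAAZ); input not fully consumed.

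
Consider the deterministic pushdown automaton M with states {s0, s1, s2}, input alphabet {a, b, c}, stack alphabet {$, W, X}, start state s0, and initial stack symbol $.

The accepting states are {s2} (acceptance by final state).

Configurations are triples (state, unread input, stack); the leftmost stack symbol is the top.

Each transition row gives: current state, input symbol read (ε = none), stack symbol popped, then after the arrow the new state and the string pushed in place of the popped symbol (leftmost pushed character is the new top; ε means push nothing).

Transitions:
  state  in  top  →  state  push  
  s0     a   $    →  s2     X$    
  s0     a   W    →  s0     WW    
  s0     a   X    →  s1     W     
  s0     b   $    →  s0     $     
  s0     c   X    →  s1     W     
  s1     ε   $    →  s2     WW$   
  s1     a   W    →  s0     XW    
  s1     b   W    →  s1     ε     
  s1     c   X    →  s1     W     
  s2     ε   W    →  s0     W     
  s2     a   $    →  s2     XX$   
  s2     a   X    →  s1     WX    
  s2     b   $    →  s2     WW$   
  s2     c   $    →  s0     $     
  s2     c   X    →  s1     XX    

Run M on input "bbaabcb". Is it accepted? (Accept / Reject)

Accept

(s0, bbaabcb, $)
  read b, top $: go to s0, push $ → (s0, baabcb, $)
  read b, top $: go to s0, push $ → (s0, aabcb, $)
  read a, top $: go to s2, push X$ → (s2, abcb, X$)
  read a, top X: go to s1, push WX → (s1, bcb, WX$)
  read b, top W: go to s1, push ε → (s1, cb, X$)
  read c, top X: go to s1, push W → (s1, b, W$)
  read b, top W: go to s1, push ε → (s1, ε, $)
  ε-move, top $: go to s2, push WW$ → (s2, ε, WW$)
All input consumed; state s2 ∈ F.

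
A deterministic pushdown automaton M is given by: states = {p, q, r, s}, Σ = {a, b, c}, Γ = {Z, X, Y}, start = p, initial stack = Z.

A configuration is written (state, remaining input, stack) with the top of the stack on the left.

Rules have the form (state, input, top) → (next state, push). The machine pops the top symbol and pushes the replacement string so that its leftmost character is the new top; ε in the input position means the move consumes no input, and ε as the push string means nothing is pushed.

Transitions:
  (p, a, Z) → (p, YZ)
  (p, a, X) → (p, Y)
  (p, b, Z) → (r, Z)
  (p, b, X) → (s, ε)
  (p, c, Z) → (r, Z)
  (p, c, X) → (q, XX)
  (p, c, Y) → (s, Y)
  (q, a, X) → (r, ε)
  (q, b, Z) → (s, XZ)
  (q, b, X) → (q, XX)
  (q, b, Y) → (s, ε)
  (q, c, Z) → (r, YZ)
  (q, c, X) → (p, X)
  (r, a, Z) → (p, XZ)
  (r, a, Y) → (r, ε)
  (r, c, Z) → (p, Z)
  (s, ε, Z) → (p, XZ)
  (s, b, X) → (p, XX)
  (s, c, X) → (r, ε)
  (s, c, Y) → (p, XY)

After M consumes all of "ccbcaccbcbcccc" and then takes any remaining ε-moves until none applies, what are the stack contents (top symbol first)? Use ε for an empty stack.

XXXYZ

(p, ccbcaccbcbcccc, Z) ⊢ (r, cbcaccbcbcccc, Z) ⊢ (p, bcaccbcbcccc, Z) ⊢ (r, caccbcbcccc, Z) ⊢ (p, accbcbcccc, Z) ⊢ (p, ccbcbcccc, YZ) ⊢ (s, cbcbcccc, YZ) ⊢ (p, bcbcccc, XYZ) ⊢ (s, cbcccc, YZ) ⊢ (p, bcccc, XYZ) ⊢ (s, cccc, YZ) ⊢ (p, ccc, XYZ) ⊢ (q, cc, XXYZ) ⊢ (p, c, XXYZ) ⊢ (q, ε, XXXYZ)
All input consumed in state q with stack XXXYZ.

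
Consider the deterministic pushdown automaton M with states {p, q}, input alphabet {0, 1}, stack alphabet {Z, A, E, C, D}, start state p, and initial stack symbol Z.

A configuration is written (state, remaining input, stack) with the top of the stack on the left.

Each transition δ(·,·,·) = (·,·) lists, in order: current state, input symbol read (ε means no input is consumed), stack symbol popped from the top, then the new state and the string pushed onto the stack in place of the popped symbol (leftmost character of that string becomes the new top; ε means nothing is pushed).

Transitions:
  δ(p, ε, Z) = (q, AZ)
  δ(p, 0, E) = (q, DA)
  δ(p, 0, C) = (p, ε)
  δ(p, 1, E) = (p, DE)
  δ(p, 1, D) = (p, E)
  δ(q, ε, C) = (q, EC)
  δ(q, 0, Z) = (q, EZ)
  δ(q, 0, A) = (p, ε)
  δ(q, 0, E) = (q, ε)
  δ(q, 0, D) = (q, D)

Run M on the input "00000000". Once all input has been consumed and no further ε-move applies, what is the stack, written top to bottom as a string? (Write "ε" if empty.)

(p, 00000000, Z) ⊢ (q, 00000000, AZ) ⊢ (p, 0000000, Z) ⊢ (q, 0000000, AZ) ⊢ (p, 000000, Z) ⊢ (q, 000000, AZ) ⊢ (p, 00000, Z) ⊢ (q, 00000, AZ) ⊢ (p, 0000, Z) ⊢ (q, 0000, AZ) ⊢ (p, 000, Z) ⊢ (q, 000, AZ) ⊢ (p, 00, Z) ⊢ (q, 00, AZ) ⊢ (p, 0, Z) ⊢ (q, 0, AZ) ⊢ (p, ε, Z) ⊢ (q, ε, AZ)
All input consumed in state q with stack AZ.

AZ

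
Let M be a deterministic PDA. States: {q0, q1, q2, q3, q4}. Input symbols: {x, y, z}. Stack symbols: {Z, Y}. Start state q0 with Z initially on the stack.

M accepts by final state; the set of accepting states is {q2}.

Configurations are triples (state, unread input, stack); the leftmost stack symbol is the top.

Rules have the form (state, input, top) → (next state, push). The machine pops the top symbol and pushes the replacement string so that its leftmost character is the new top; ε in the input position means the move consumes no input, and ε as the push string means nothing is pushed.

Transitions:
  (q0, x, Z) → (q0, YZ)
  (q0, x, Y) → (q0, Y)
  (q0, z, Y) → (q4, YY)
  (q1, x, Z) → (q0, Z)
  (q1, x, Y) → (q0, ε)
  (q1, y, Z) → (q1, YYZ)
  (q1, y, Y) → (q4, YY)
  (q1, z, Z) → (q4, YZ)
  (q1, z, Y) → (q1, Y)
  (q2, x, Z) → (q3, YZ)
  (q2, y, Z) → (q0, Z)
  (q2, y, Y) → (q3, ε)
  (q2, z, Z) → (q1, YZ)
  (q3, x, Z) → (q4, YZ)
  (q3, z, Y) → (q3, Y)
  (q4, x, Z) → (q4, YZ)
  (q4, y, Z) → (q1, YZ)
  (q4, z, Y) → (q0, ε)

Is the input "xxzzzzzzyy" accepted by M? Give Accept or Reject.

(q0, xxzzzzzzyy, Z) ⊢ (q0, xzzzzzzyy, YZ) ⊢ (q0, zzzzzzyy, YZ) ⊢ (q4, zzzzzyy, YYZ) ⊢ (q0, zzzzyy, YZ) ⊢ (q4, zzzyy, YYZ) ⊢ (q0, zzyy, YZ) ⊢ (q4, zyy, YYZ) ⊢ (q0, yy, YZ)
No transition applies at (q0, yy, YZ); input not fully consumed.

Reject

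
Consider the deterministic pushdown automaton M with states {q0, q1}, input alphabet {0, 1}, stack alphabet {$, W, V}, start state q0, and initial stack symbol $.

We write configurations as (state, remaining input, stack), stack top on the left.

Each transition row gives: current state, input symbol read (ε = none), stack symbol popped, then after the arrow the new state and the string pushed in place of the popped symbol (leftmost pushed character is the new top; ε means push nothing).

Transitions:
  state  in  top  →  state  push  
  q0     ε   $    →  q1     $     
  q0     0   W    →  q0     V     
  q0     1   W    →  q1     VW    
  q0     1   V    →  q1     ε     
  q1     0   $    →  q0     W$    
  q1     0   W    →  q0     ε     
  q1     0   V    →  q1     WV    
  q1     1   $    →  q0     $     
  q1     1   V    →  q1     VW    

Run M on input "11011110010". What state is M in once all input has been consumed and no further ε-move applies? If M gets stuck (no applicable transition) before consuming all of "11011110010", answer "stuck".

q0

(q0, 11011110010, $)
  ε-move, top $: go to q1, push $ → (q1, 11011110010, $)
  read 1, top $: go to q0, push $ → (q0, 1011110010, $)
  ε-move, top $: go to q1, push $ → (q1, 1011110010, $)
  read 1, top $: go to q0, push $ → (q0, 011110010, $)
  ε-move, top $: go to q1, push $ → (q1, 011110010, $)
  read 0, top $: go to q0, push W$ → (q0, 11110010, W$)
  read 1, top W: go to q1, push VW → (q1, 1110010, VW$)
  read 1, top V: go to q1, push VW → (q1, 110010, VWW$)
  read 1, top V: go to q1, push VW → (q1, 10010, VWWW$)
  read 1, top V: go to q1, push VW → (q1, 0010, VWWWW$)
  read 0, top V: go to q1, push WV → (q1, 010, WVWWWW$)
  read 0, top W: go to q0, push ε → (q0, 10, VWWWW$)
  read 1, top V: go to q1, push ε → (q1, 0, WWWW$)
  read 0, top W: go to q0, push ε → (q0, ε, WWW$)
All input consumed; M is in state q0.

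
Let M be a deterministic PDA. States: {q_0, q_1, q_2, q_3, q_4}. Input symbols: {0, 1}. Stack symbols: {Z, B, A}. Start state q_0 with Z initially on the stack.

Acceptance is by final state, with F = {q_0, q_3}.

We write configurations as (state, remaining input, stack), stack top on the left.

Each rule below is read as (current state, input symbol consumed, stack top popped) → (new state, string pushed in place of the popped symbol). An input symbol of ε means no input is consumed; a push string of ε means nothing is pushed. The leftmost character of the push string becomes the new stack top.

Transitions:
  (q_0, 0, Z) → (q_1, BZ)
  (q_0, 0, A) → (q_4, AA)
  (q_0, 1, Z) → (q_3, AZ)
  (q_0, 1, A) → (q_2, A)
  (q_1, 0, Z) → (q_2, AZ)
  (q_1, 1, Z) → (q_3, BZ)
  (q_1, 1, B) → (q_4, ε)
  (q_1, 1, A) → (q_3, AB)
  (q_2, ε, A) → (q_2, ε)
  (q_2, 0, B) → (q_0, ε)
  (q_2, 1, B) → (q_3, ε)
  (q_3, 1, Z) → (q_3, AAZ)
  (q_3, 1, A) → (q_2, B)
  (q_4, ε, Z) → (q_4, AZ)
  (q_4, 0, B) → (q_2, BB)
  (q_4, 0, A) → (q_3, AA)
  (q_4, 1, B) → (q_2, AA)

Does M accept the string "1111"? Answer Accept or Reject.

(q_0, 1111, Z)
  read 1, top Z: go to q_3, push AZ → (q_3, 111, AZ)
  read 1, top A: go to q_2, push B → (q_2, 11, BZ)
  read 1, top B: go to q_3, push ε → (q_3, 1, Z)
  read 1, top Z: go to q_3, push AAZ → (q_3, ε, AAZ)
All input consumed; state q_3 ∈ F.

Accept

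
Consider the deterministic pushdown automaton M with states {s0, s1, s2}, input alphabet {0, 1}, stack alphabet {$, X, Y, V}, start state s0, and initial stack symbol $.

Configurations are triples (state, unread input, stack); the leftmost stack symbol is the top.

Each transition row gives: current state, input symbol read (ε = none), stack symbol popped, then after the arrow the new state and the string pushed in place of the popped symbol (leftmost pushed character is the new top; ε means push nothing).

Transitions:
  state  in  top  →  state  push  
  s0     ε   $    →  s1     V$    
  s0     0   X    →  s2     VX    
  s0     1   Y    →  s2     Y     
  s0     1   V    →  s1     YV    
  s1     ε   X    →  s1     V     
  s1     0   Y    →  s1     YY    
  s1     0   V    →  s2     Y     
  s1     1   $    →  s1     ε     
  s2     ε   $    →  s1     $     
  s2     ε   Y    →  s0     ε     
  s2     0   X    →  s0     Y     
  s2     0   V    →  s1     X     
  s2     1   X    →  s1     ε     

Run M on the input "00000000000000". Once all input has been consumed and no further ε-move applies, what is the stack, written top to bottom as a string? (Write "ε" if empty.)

V$

(s0, 00000000000000, $)
  ε-move, top $: go to s1, push V$ → (s1, 00000000000000, V$)
  read 0, top V: go to s2, push Y → (s2, 0000000000000, Y$)
  ε-move, top Y: go to s0, push ε → (s0, 0000000000000, $)
  ε-move, top $: go to s1, push V$ → (s1, 0000000000000, V$)
  read 0, top V: go to s2, push Y → (s2, 000000000000, Y$)
  ε-move, top Y: go to s0, push ε → (s0, 000000000000, $)
  ε-move, top $: go to s1, push V$ → (s1, 000000000000, V$)
  read 0, top V: go to s2, push Y → (s2, 00000000000, Y$)
  ε-move, top Y: go to s0, push ε → (s0, 00000000000, $)
  ε-move, top $: go to s1, push V$ → (s1, 00000000000, V$)
  read 0, top V: go to s2, push Y → (s2, 0000000000, Y$)
  ε-move, top Y: go to s0, push ε → (s0, 0000000000, $)
  ε-move, top $: go to s1, push V$ → (s1, 0000000000, V$)
  read 0, top V: go to s2, push Y → (s2, 000000000, Y$)
  ε-move, top Y: go to s0, push ε → (s0, 000000000, $)
  ε-move, top $: go to s1, push V$ → (s1, 000000000, V$)
  read 0, top V: go to s2, push Y → (s2, 00000000, Y$)
  ε-move, top Y: go to s0, push ε → (s0, 00000000, $)
  ε-move, top $: go to s1, push V$ → (s1, 00000000, V$)
  read 0, top V: go to s2, push Y → (s2, 0000000, Y$)
  ε-move, top Y: go to s0, push ε → (s0, 0000000, $)
  ε-move, top $: go to s1, push V$ → (s1, 0000000, V$)
  read 0, top V: go to s2, push Y → (s2, 000000, Y$)
  ε-move, top Y: go to s0, push ε → (s0, 000000, $)
  ε-move, top $: go to s1, push V$ → (s1, 000000, V$)
  read 0, top V: go to s2, push Y → (s2, 00000, Y$)
  ε-move, top Y: go to s0, push ε → (s0, 00000, $)
  ε-move, top $: go to s1, push V$ → (s1, 00000, V$)
  read 0, top V: go to s2, push Y → (s2, 0000, Y$)
  ε-move, top Y: go to s0, push ε → (s0, 0000, $)
  ε-move, top $: go to s1, push V$ → (s1, 0000, V$)
  read 0, top V: go to s2, push Y → (s2, 000, Y$)
  ε-move, top Y: go to s0, push ε → (s0, 000, $)
  ε-move, top $: go to s1, push V$ → (s1, 000, V$)
  read 0, top V: go to s2, push Y → (s2, 00, Y$)
  ε-move, top Y: go to s0, push ε → (s0, 00, $)
  ε-move, top $: go to s1, push V$ → (s1, 00, V$)
  read 0, top V: go to s2, push Y → (s2, 0, Y$)
  ε-move, top Y: go to s0, push ε → (s0, 0, $)
  ε-move, top $: go to s1, push V$ → (s1, 0, V$)
  read 0, top V: go to s2, push Y → (s2, ε, Y$)
  ε-move, top Y: go to s0, push ε → (s0, ε, $)
  ε-move, top $: go to s1, push V$ → (s1, ε, V$)
All input consumed in state s1 with stack V$.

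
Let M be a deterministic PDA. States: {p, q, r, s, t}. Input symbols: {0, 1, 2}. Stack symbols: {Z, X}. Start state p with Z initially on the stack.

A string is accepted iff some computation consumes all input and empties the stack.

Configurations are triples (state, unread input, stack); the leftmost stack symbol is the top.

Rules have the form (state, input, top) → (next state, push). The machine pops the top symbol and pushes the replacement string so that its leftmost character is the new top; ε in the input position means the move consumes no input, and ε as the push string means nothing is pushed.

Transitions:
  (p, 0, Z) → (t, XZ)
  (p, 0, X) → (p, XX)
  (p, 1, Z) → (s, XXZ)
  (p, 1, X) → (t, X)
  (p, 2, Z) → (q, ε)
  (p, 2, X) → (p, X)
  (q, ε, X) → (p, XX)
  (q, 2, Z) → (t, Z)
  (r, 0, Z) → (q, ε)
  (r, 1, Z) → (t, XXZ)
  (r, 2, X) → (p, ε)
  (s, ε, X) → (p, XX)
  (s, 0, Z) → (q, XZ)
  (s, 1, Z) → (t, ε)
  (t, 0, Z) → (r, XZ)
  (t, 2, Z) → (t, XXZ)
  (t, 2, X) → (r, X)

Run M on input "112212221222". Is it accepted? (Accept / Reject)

(p, 112212221222, Z) ⊢ (s, 12212221222, XXZ) ⊢ (p, 12212221222, XXXZ) ⊢ (t, 2212221222, XXXZ) ⊢ (r, 212221222, XXXZ) ⊢ (p, 12221222, XXZ) ⊢ (t, 2221222, XXZ) ⊢ (r, 221222, XXZ) ⊢ (p, 21222, XZ) ⊢ (p, 1222, XZ) ⊢ (t, 222, XZ) ⊢ (r, 22, XZ) ⊢ (p, 2, Z) ⊢ (q, ε, ε)
All input consumed and the stack is empty.

Accept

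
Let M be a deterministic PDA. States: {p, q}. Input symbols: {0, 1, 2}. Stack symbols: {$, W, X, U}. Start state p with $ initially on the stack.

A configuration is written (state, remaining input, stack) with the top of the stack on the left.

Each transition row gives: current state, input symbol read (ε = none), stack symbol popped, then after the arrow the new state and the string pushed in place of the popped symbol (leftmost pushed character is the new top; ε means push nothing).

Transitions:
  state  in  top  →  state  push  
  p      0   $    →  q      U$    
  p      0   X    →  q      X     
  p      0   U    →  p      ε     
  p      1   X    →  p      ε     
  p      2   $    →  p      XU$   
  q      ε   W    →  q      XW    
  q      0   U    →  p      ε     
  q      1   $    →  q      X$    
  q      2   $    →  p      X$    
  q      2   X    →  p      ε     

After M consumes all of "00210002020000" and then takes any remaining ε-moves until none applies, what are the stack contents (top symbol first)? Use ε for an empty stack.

U$

(p, 00210002020000, $)
  read 0, top $: go to q, push U$ → (q, 0210002020000, U$)
  read 0, top U: go to p, push ε → (p, 210002020000, $)
  read 2, top $: go to p, push XU$ → (p, 10002020000, XU$)
  read 1, top X: go to p, push ε → (p, 0002020000, U$)
  read 0, top U: go to p, push ε → (p, 002020000, $)
  read 0, top $: go to q, push U$ → (q, 02020000, U$)
  read 0, top U: go to p, push ε → (p, 2020000, $)
  read 2, top $: go to p, push XU$ → (p, 020000, XU$)
  read 0, top X: go to q, push X → (q, 20000, XU$)
  read 2, top X: go to p, push ε → (p, 0000, U$)
  read 0, top U: go to p, push ε → (p, 000, $)
  read 0, top $: go to q, push U$ → (q, 00, U$)
  read 0, top U: go to p, push ε → (p, 0, $)
  read 0, top $: go to q, push U$ → (q, ε, U$)
All input consumed in state q with stack U$.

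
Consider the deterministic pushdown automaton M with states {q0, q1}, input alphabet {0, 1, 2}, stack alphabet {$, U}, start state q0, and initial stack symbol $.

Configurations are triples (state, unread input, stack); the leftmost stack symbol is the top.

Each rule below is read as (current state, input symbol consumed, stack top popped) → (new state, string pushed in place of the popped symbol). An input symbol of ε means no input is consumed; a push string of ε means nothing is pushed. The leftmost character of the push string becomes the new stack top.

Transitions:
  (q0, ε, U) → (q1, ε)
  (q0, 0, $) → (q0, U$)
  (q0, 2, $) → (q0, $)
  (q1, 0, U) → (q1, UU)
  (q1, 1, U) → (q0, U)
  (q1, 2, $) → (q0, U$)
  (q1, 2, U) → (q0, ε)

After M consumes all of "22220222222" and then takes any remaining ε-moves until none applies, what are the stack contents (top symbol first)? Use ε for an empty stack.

(q0, 22220222222, $)
  read 2, top $: go to q0, push $ → (q0, 2220222222, $)
  read 2, top $: go to q0, push $ → (q0, 220222222, $)
  read 2, top $: go to q0, push $ → (q0, 20222222, $)
  read 2, top $: go to q0, push $ → (q0, 0222222, $)
  read 0, top $: go to q0, push U$ → (q0, 222222, U$)
  ε-move, top U: go to q1, push ε → (q1, 222222, $)
  read 2, top $: go to q0, push U$ → (q0, 22222, U$)
  ε-move, top U: go to q1, push ε → (q1, 22222, $)
  read 2, top $: go to q0, push U$ → (q0, 2222, U$)
  ε-move, top U: go to q1, push ε → (q1, 2222, $)
  read 2, top $: go to q0, push U$ → (q0, 222, U$)
  ε-move, top U: go to q1, push ε → (q1, 222, $)
  read 2, top $: go to q0, push U$ → (q0, 22, U$)
  ε-move, top U: go to q1, push ε → (q1, 22, $)
  read 2, top $: go to q0, push U$ → (q0, 2, U$)
  ε-move, top U: go to q1, push ε → (q1, 2, $)
  read 2, top $: go to q0, push U$ → (q0, ε, U$)
  ε-move, top U: go to q1, push ε → (q1, ε, $)
All input consumed in state q1 with stack $.

$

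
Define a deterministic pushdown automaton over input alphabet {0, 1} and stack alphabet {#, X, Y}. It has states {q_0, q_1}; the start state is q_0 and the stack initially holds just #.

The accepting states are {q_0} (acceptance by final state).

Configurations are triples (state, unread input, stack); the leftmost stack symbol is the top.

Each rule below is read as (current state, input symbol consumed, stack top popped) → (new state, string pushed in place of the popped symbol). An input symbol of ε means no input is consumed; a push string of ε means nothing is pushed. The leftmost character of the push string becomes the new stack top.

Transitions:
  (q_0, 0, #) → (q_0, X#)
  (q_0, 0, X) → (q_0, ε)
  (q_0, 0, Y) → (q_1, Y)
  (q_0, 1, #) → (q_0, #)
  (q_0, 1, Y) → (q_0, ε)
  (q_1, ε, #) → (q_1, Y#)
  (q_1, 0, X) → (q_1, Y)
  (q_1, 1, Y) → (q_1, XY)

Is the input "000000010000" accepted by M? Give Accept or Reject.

Reject

(q_0, 000000010000, #)
  read 0, top #: go to q_0, push X# → (q_0, 00000010000, X#)
  read 0, top X: go to q_0, push ε → (q_0, 0000010000, #)
  read 0, top #: go to q_0, push X# → (q_0, 000010000, X#)
  read 0, top X: go to q_0, push ε → (q_0, 00010000, #)
  read 0, top #: go to q_0, push X# → (q_0, 0010000, X#)
  read 0, top X: go to q_0, push ε → (q_0, 010000, #)
  read 0, top #: go to q_0, push X# → (q_0, 10000, X#)
No transition applies at (q_0, 10000, X#); input not fully consumed.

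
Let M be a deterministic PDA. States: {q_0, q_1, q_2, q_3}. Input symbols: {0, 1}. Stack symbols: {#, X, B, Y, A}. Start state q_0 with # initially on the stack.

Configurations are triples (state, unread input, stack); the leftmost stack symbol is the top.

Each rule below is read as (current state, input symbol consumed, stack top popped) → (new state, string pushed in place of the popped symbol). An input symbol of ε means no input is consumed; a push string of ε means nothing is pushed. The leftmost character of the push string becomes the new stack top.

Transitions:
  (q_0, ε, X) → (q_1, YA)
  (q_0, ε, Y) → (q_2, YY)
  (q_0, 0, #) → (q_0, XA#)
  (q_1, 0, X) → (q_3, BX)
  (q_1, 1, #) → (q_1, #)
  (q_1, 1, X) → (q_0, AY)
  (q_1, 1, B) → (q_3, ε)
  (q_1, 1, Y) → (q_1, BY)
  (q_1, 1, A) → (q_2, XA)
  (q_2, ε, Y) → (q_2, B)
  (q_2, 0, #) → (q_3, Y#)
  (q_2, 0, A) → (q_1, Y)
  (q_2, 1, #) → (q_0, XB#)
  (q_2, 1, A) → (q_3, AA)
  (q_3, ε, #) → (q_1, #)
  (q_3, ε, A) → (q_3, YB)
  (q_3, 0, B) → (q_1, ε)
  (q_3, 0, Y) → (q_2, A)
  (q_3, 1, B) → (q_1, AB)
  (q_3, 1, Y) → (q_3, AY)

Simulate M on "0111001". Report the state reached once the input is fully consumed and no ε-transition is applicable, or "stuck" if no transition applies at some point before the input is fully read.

(q_0, 0111001, #) ⊢ (q_0, 111001, XA#) ⊢ (q_1, 111001, YAA#) ⊢ (q_1, 11001, BYAA#) ⊢ (q_3, 1001, YAA#) ⊢ (q_3, 001, AYAA#) ⊢ (q_3, 001, YBYAA#) ⊢ (q_2, 01, ABYAA#) ⊢ (q_1, 1, YBYAA#) ⊢ (q_1, ε, BYBYAA#)
All input consumed; M is in state q_1.

q_1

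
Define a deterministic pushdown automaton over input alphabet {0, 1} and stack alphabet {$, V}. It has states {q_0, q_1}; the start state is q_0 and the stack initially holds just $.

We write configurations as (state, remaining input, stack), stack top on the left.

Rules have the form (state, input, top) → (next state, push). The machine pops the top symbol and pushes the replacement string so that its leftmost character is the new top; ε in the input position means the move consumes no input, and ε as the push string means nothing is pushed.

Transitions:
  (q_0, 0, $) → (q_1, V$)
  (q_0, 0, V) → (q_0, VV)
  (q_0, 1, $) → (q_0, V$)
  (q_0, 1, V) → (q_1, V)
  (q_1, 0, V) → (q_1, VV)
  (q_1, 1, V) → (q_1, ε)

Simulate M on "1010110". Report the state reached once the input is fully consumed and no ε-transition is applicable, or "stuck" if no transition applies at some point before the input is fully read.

q_1

(q_0, 1010110, $)
  read 1, top $: go to q_0, push V$ → (q_0, 010110, V$)
  read 0, top V: go to q_0, push VV → (q_0, 10110, VV$)
  read 1, top V: go to q_1, push V → (q_1, 0110, VV$)
  read 0, top V: go to q_1, push VV → (q_1, 110, VVV$)
  read 1, top V: go to q_1, push ε → (q_1, 10, VV$)
  read 1, top V: go to q_1, push ε → (q_1, 0, V$)
  read 0, top V: go to q_1, push VV → (q_1, ε, VV$)
All input consumed; M is in state q_1.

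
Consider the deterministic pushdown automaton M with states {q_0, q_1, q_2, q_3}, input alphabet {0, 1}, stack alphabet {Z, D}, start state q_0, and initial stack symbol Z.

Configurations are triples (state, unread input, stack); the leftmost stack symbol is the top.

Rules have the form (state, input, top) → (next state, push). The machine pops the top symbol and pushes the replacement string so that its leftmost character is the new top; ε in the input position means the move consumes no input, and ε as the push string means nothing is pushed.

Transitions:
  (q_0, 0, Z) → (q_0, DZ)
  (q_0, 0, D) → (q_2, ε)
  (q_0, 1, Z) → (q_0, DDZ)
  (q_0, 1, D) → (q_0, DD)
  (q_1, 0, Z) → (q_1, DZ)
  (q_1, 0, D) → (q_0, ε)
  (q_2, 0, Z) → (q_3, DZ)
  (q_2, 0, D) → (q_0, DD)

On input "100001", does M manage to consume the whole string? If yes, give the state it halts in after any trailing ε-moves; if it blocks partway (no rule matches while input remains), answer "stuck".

q_0

(q_0, 100001, Z) ⊢ (q_0, 00001, DDZ) ⊢ (q_2, 0001, DZ) ⊢ (q_0, 001, DDZ) ⊢ (q_2, 01, DZ) ⊢ (q_0, 1, DDZ) ⊢ (q_0, ε, DDDZ)
All input consumed; M is in state q_0.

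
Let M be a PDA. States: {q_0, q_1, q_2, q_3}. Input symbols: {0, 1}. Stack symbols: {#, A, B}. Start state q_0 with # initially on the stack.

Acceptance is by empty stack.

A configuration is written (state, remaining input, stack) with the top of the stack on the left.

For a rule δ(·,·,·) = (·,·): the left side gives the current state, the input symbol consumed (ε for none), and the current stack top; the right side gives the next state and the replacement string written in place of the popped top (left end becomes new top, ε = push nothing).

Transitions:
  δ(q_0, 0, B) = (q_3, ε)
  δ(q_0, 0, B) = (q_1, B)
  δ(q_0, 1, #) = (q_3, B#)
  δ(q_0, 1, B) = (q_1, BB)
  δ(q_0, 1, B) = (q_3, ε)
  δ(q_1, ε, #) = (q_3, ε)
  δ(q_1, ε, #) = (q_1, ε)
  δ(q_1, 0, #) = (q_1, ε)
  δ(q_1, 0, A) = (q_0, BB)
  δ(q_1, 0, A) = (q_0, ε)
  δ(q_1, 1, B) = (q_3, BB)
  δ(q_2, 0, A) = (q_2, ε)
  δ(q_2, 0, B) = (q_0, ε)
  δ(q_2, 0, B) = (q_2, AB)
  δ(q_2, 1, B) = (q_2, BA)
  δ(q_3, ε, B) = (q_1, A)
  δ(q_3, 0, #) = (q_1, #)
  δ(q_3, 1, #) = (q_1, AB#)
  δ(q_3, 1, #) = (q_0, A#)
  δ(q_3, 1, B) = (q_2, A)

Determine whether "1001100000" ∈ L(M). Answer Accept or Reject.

Accept

One accepting computation: (q_0, 1001100000, #) ⊢ (q_3, 001100000, B#) ⊢ (q_1, 001100000, A#) ⊢ (q_0, 01100000, BB#) ⊢ (q_1, 1100000, BB#) ⊢ (q_3, 100000, BBB#) ⊢ (q_2, 00000, ABB#) ⊢ (q_2, 0000, BB#) ⊢ (q_0, 000, B#) ⊢ (q_3, 00, #) ⊢ (q_1, 0, #) ⊢ (q_1, ε, ε)
All input consumed and the stack is empty.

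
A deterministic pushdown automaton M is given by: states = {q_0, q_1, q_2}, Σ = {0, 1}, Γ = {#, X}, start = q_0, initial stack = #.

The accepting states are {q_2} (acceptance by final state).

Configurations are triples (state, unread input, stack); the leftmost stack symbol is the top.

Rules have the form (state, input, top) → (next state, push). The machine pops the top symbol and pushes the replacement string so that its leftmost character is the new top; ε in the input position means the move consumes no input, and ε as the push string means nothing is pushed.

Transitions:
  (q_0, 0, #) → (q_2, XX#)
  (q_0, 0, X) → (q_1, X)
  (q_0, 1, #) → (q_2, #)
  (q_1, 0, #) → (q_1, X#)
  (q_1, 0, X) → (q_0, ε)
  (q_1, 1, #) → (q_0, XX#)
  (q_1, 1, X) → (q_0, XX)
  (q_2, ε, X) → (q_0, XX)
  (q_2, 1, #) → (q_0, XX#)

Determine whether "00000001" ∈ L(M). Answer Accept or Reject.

Accept

(q_0, 00000001, #)
  read 0, top #: go to q_2, push XX# → (q_2, 0000001, XX#)
  ε-move, top X: go to q_0, push XX → (q_0, 0000001, XXX#)
  read 0, top X: go to q_1, push X → (q_1, 000001, XXX#)
  read 0, top X: go to q_0, push ε → (q_0, 00001, XX#)
  read 0, top X: go to q_1, push X → (q_1, 0001, XX#)
  read 0, top X: go to q_0, push ε → (q_0, 001, X#)
  read 0, top X: go to q_1, push X → (q_1, 01, X#)
  read 0, top X: go to q_0, push ε → (q_0, 1, #)
  read 1, top #: go to q_2, push # → (q_2, ε, #)
All input consumed; state q_2 ∈ F.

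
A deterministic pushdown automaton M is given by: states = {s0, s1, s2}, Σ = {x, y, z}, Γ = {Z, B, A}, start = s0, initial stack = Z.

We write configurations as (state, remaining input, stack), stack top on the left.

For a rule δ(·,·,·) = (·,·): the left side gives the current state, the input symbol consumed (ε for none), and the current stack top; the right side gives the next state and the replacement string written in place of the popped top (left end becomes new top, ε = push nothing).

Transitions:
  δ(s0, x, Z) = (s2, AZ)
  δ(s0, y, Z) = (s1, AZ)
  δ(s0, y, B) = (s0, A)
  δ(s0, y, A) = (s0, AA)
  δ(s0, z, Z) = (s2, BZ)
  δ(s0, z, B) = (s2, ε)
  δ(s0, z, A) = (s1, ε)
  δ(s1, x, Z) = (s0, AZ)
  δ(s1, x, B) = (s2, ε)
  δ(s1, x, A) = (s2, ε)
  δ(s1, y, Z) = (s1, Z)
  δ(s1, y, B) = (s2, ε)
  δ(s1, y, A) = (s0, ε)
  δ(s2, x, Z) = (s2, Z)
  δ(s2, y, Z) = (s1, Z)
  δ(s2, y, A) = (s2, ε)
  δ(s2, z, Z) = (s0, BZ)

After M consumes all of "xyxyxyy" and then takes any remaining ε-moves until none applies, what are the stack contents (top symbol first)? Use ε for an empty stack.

(s0, xyxyxyy, Z) ⊢ (s2, yxyxyy, AZ) ⊢ (s2, xyxyy, Z) ⊢ (s2, yxyy, Z) ⊢ (s1, xyy, Z) ⊢ (s0, yy, AZ) ⊢ (s0, y, AAZ) ⊢ (s0, ε, AAAZ)
All input consumed in state s0 with stack AAAZ.

AAAZ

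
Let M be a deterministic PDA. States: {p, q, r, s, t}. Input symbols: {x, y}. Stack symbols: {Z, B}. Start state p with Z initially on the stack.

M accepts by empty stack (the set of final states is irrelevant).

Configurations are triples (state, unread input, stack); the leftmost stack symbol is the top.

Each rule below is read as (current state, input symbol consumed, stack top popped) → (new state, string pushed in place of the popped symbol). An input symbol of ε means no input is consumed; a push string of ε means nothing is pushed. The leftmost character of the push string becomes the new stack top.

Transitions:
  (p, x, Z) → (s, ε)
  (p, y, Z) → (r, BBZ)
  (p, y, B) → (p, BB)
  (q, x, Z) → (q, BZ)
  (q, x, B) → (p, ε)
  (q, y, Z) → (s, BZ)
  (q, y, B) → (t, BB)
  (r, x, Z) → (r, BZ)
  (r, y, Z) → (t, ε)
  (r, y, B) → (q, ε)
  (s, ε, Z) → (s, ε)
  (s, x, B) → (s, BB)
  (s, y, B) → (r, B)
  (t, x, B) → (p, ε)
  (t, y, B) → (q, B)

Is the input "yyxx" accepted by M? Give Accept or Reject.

(p, yyxx, Z) ⊢ (r, yxx, BBZ) ⊢ (q, xx, BZ) ⊢ (p, x, Z) ⊢ (s, ε, ε)
All input consumed and the stack is empty.

Accept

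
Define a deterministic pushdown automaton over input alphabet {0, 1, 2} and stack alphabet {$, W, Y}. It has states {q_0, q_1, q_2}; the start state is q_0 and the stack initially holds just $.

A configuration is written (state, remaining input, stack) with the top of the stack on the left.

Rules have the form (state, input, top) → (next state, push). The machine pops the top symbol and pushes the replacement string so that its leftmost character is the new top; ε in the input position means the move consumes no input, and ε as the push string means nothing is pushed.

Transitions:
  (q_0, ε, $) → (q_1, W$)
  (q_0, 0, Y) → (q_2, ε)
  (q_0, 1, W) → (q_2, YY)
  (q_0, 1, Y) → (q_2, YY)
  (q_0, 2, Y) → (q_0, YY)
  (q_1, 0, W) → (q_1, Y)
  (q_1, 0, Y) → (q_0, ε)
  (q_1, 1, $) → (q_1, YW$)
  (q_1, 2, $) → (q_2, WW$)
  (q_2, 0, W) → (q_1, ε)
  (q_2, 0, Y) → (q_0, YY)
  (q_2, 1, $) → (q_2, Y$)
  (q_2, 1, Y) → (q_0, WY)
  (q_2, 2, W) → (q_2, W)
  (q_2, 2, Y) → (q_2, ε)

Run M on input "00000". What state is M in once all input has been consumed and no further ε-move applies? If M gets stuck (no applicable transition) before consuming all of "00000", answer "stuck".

(q_0, 00000, $)
  ε-move, top $: go to q_1, push W$ → (q_1, 00000, W$)
  read 0, top W: go to q_1, push Y → (q_1, 0000, Y$)
  read 0, top Y: go to q_0, push ε → (q_0, 000, $)
  ε-move, top $: go to q_1, push W$ → (q_1, 000, W$)
  read 0, top W: go to q_1, push Y → (q_1, 00, Y$)
  read 0, top Y: go to q_0, push ε → (q_0, 0, $)
  ε-move, top $: go to q_1, push W$ → (q_1, 0, W$)
  read 0, top W: go to q_1, push Y → (q_1, ε, Y$)
All input consumed; M is in state q_1.

q_1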